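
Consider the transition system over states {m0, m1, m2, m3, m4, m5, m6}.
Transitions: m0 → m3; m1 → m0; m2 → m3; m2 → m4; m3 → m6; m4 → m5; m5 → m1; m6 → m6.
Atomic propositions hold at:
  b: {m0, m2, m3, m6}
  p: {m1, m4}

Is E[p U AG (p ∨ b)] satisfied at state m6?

Sat(p ∨ b) = {m0, m1, m2, m3, m4, m6}
AG (p ∨ b): greatest fixpoint, start Z0 = {m0, m1, m2, m3, m4, m6}, keep only states in Sat with every successor in Z. Z1 = {m0, m1, m2, m3, m6}; Z2 = {m0, m1, m3, m6}; fixed.
Sat(AG (p ∨ b)) = {m0, m1, m3, m6}
E[p U AG (p ∨ b)]: least fixpoint, start Z0 = Sat(AG (p ∨ b)) = {m0, m1, m3, m6}, add states in Sat(p) with some successor in Z. Already a fixed point.
Sat(E[p U AG (p ∨ b)]) = {m0, m1, m3, m6}
m6 ∈ Sat(E[p U AG (p ∨ b)]) = {m0, m1, m3, m6}, so the formula holds at m6.

Yes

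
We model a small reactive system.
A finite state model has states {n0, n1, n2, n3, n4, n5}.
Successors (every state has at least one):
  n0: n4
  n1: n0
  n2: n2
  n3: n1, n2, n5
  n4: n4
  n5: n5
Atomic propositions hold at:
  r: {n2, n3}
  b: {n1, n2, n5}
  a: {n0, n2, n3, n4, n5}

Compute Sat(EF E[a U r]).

E[a U r]: least fixpoint, start Z0 = Sat(r) = {n2, n3}, add states in Sat(a) with some successor in Z. Already a fixed point.
Sat(E[a U r]) = {n2, n3}
EF E[a U r]: least fixpoint, start Z0 = {n2, n3}, add states with some successor in Z. Already a fixed point.
Sat(EF E[a U r]) = {n2, n3}

{n2, n3}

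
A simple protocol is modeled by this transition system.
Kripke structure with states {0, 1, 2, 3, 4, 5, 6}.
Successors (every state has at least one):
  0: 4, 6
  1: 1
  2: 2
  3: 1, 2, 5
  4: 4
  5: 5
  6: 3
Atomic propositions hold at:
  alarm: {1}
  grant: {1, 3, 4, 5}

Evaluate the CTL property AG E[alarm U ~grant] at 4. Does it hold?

No

Sat(~grant) = {0, 2, 6}
E[alarm U ~grant]: least fixpoint, start Z0 = Sat(~grant) = {0, 2, 6}, add states in Sat(alarm) with some successor in Z. Already a fixed point.
Sat(E[alarm U ~grant]) = {0, 2, 6}
AG E[alarm U ~grant]: greatest fixpoint, start Z0 = {0, 2, 6}, keep only states in Sat with every successor in Z. Z1 = {2}; fixed.
Sat(AG E[alarm U ~grant]) = {2}
4 ∉ Sat(AG E[alarm U ~grant]) = {2}, so the formula does not hold at 4.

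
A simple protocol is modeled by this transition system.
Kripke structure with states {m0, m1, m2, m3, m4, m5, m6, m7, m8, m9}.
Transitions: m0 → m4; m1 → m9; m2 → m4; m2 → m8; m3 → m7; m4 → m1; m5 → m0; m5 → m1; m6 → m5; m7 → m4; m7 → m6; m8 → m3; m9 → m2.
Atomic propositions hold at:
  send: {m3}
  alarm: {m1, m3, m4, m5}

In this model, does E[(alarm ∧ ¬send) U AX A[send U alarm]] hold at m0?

Yes

Sat(¬send) = {m0, m1, m2, m4, m5, m6, m7, m8, m9}
Sat(alarm ∧ ¬send) = {m1, m4, m5}
A[send U alarm]: least fixpoint, start Z0 = Sat(alarm) = {m1, m3, m4, m5}, add states in Sat(send) with every successor in Z. Already a fixed point.
Sat(A[send U alarm]) = {m1, m3, m4, m5}
Sat(AX A[send U alarm]) = {s : every successor in {m1, m3, m4, m5}} = {m0, m4, m6, m8}
E[(alarm ∧ ¬send) U AX A[send U alarm]]: least fixpoint, start Z0 = Sat(AX A[send U alarm]) = {m0, m4, m6, m8}, add states in Sat(alarm ∧ ¬send) with some successor in Z. Z1 = {m0, m4, m5, m6, m8}; fixed.
Sat(E[(alarm ∧ ¬send) U AX A[send U alarm]]) = {m0, m4, m5, m6, m8}
m0 ∈ Sat(E[(alarm ∧ ¬send) U AX A[send U alarm]]) = {m0, m4, m5, m6, m8}, so the formula holds at m0.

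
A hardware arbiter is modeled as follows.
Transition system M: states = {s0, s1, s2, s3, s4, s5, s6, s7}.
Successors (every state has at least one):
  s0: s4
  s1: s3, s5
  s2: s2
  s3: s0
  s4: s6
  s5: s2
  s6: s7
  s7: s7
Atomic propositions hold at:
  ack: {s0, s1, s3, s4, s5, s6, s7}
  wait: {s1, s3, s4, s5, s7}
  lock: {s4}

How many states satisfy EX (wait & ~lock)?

Sat(~lock) = {s0, s1, s2, s3, s5, s6, s7}
Sat(wait & ~lock) = {s1, s3, s5, s7}
Sat(EX (wait & ~lock)) = {s : some successor in {s1, s3, s5, s7}} = {s1, s6, s7}
|Sat(EX (wait & ~lock))| = |{s1, s6, s7}| = 3.

3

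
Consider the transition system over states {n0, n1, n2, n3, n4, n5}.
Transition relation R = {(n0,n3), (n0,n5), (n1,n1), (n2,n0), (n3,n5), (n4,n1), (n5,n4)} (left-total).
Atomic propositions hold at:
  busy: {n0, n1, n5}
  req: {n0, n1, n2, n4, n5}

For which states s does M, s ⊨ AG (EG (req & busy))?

Sat(req & busy) = {n0, n1, n5}
EG (req & busy): greatest fixpoint, start Z0 = {n0, n1, n5}, keep only states in Sat with some successor in Z. Z1 = {n0, n1}; Z2 = {n1}; fixed.
Sat(EG (req & busy)) = {n1}
AG (EG (req & busy)): greatest fixpoint, start Z0 = {n1}, keep only states in Sat with every successor in Z. Already a fixed point.
Sat(AG (EG (req & busy))) = {n1}

{n1}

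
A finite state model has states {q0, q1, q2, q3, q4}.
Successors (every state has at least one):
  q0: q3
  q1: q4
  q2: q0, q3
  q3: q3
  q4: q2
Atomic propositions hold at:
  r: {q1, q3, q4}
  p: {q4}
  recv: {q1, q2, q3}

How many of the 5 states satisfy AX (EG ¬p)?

Sat(¬p) = {q0, q1, q2, q3}
EG ¬p: greatest fixpoint, start Z0 = {q0, q1, q2, q3}, keep only states in Sat with some successor in Z. Z1 = {q0, q2, q3}; fixed.
Sat(EG ¬p) = {q0, q2, q3}
Sat(AX (EG ¬p)) = {s : every successor in {q0, q2, q3}} = {q0, q2, q3, q4}
|Sat(AX (EG ¬p))| = |{q0, q2, q3, q4}| = 4.

4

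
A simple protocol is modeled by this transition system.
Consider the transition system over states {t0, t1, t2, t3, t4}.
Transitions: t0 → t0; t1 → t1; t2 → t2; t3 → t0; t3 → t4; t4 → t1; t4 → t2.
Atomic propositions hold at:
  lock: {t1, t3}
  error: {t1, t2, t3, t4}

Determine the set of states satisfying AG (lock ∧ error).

{t1}

Sat(lock ∧ error) = {t1, t3}
AG (lock ∧ error): greatest fixpoint, start Z0 = {t1, t3}, keep only states in Sat with every successor in Z. Z1 = {t1}; fixed.
Sat(AG (lock ∧ error)) = {t1}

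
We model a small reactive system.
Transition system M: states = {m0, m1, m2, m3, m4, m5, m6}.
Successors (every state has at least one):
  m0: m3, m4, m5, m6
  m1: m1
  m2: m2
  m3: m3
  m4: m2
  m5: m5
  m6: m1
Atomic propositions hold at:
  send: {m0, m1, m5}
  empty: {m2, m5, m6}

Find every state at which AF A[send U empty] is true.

A[send U empty]: least fixpoint, start Z0 = Sat(empty) = {m2, m5, m6}, add states in Sat(send) with every successor in Z. Already a fixed point.
Sat(A[send U empty]) = {m2, m5, m6}
AF A[send U empty]: least fixpoint, start Z0 = {m2, m5, m6}, add states with every successor in Z. Z1 = {m2, m4, m5, m6}; fixed.
Sat(AF A[send U empty]) = {m2, m4, m5, m6}

{m2, m4, m5, m6}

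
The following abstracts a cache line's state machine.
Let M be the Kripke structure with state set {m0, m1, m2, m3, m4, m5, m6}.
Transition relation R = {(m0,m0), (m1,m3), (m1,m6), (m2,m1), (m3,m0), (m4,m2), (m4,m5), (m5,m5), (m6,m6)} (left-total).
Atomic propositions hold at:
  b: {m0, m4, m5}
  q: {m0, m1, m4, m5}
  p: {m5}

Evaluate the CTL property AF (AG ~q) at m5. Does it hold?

Sat(~q) = {m2, m3, m6}
AG ~q: greatest fixpoint, start Z0 = {m2, m3, m6}, keep only states in Sat with every successor in Z. Z1 = {m6}; fixed.
Sat(AG ~q) = {m6}
AF (AG ~q): least fixpoint, start Z0 = {m6}, add states with every successor in Z. Already a fixed point.
Sat(AF (AG ~q)) = {m6}
m5 ∉ Sat(AF (AG ~q)) = {m6}, so the formula does not hold at m5.

No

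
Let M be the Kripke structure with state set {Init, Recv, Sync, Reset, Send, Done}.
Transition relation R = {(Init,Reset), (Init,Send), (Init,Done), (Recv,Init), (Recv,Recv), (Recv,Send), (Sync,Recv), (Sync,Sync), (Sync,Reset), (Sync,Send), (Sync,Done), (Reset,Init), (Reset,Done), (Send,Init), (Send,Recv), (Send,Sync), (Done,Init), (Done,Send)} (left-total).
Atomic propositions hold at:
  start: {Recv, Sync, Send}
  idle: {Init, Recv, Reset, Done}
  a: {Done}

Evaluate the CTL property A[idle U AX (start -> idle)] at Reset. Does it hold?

Yes

Sat(start -> idle) = {Init, Recv, Reset, Done}
Sat(AX (start -> idle)) = {s : every successor in {Init, Recv, Reset, Done}} = {Reset}
A[idle U AX (start -> idle)]: least fixpoint, start Z0 = Sat(AX (start -> idle)) = {Reset}, add states in Sat(idle) with every successor in Z. Already a fixed point.
Sat(A[idle U AX (start -> idle)]) = {Reset}
Reset ∈ Sat(A[idle U AX (start -> idle)]) = {Reset}, so the formula holds at Reset.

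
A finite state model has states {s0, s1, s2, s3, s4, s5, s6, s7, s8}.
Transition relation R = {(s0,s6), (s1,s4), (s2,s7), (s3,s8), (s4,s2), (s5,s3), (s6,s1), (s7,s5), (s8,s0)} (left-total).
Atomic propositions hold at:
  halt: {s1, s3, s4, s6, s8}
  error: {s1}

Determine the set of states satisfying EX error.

Sat(EX error) = {s : some successor in {s1}} = {s6}

{s6}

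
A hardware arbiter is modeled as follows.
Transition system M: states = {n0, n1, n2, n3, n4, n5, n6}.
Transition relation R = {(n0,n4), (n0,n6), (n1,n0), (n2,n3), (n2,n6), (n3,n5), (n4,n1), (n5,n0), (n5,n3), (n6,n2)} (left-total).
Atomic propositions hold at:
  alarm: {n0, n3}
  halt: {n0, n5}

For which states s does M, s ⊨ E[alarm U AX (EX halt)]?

Sat(EX halt) = {s : some successor in {n0, n5}} = {n1, n3, n5}
Sat(AX (EX halt)) = {s : every successor in {n1, n3, n5}} = {n3, n4}
E[alarm U AX (EX halt)]: least fixpoint, start Z0 = Sat(AX (EX halt)) = {n3, n4}, add states in Sat(alarm) with some successor in Z. Z1 = {n0, n3, n4}; fixed.
Sat(E[alarm U AX (EX halt)]) = {n0, n3, n4}

{n0, n3, n4}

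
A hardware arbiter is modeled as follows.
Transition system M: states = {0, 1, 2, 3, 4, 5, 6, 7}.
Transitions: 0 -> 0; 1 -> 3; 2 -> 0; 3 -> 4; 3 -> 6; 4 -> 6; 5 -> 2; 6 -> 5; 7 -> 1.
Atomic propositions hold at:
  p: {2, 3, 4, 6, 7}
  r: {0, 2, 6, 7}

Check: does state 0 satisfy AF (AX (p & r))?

No

Sat(p & r) = {2, 6, 7}
Sat(AX (p & r)) = {s : every successor in {2, 6, 7}} = {4, 5}
AF (AX (p & r)): least fixpoint, start Z0 = {4, 5}, add states with every successor in Z. Z1 = {4, 5, 6}; Z2 = {3, 4, 5, 6}; Z3 = {1, 3, 4, 5, 6}; Z4 = {1, 3, 4, 5, 6, 7}; fixed.
Sat(AF (AX (p & r))) = {1, 3, 4, 5, 6, 7}
0 ∉ Sat(AF (AX (p & r))) = {1, 3, 4, 5, 6, 7}, so the formula does not hold at 0.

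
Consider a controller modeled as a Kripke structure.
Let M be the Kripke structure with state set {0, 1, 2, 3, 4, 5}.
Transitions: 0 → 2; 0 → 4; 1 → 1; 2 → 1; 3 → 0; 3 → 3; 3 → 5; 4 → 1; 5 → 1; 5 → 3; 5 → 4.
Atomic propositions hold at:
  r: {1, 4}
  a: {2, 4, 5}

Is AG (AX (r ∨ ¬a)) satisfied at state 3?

No

Sat(¬a) = {0, 1, 3}
Sat(r ∨ ¬a) = {0, 1, 3, 4}
Sat(AX (r ∨ ¬a)) = {s : every successor in {0, 1, 3, 4}} = {1, 2, 4, 5}
AG (AX (r ∨ ¬a)): greatest fixpoint, start Z0 = {1, 2, 4, 5}, keep only states in Sat with every successor in Z. Z1 = {1, 2, 4}; fixed.
Sat(AG (AX (r ∨ ¬a))) = {1, 2, 4}
3 ∉ Sat(AG (AX (r ∨ ¬a))) = {1, 2, 4}, so the formula does not hold at 3.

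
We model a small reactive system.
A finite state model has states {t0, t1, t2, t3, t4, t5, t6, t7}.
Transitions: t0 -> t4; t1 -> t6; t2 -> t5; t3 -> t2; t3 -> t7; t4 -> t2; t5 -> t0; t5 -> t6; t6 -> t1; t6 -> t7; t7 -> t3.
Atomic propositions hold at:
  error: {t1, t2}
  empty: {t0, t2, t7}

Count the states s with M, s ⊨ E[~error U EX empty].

6

Sat(~error) = {t0, t3, t4, t5, t6, t7}
Sat(EX empty) = {s : some successor in {t0, t2, t7}} = {t3, t4, t5, t6}
E[~error U EX empty]: least fixpoint, start Z0 = Sat(EX empty) = {t3, t4, t5, t6}, add states in Sat(~error) with some successor in Z. Z1 = {t0, t3, t4, t5, t6, t7}; fixed.
Sat(E[~error U EX empty]) = {t0, t3, t4, t5, t6, t7}
|Sat(E[~error U EX empty])| = |{t0, t3, t4, t5, t6, t7}| = 6.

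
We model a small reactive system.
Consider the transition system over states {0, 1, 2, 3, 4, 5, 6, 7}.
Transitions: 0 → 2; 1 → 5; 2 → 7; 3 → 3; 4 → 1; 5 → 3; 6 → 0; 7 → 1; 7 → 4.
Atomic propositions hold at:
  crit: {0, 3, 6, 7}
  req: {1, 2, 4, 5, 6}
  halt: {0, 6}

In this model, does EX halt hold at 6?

Sat(EX halt) = {s : some successor in {0, 6}} = {6}
6 ∈ Sat(EX halt) = {6}, so the formula holds at 6.

Yes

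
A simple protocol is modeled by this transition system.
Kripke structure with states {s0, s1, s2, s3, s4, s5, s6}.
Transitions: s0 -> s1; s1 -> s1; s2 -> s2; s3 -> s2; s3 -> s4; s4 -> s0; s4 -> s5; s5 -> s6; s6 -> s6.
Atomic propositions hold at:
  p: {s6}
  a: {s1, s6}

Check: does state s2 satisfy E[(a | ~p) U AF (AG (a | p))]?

No

Sat(~p) = {s0, s1, s2, s3, s4, s5}
Sat(a | ~p) = {s0, s1, s2, s3, s4, s5, s6}
Sat(a | p) = {s1, s6}
AG (a | p): greatest fixpoint, start Z0 = {s1, s6}, keep only states in Sat with every successor in Z. Already a fixed point.
Sat(AG (a | p)) = {s1, s6}
AF (AG (a | p)): least fixpoint, start Z0 = {s1, s6}, add states with every successor in Z. Z1 = {s0, s1, s5, s6}; Z2 = {s0, s1, s4, s5, s6}; fixed.
Sat(AF (AG (a | p))) = {s0, s1, s4, s5, s6}
E[(a | ~p) U AF (AG (a | p))]: least fixpoint, start Z0 = Sat(AF (AG (a | p))) = {s0, s1, s4, s5, s6}, add states in Sat(a | ~p) with some successor in Z. Z1 = {s0, s1, s3, s4, s5, s6}; fixed.
Sat(E[(a | ~p) U AF (AG (a | p))]) = {s0, s1, s3, s4, s5, s6}
s2 ∉ Sat(E[(a | ~p) U AF (AG (a | p))]) = {s0, s1, s3, s4, s5, s6}, so the formula does not hold at s2.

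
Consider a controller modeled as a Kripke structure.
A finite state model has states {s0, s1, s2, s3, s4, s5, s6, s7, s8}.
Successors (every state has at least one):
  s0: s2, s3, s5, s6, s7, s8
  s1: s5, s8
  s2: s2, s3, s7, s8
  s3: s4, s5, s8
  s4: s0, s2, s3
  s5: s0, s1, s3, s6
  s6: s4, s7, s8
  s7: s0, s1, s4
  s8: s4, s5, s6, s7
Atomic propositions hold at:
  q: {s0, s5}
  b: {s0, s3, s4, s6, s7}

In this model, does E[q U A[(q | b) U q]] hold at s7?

No

Sat(q | b) = {s0, s3, s4, s5, s6, s7}
A[(q | b) U q]: least fixpoint, start Z0 = Sat(q) = {s0, s5}, add states in Sat(q | b) with every successor in Z. Already a fixed point.
Sat(A[(q | b) U q]) = {s0, s5}
E[q U A[(q | b) U q]]: least fixpoint, start Z0 = Sat(A[(q | b) U q]) = {s0, s5}, add states in Sat(q) with some successor in Z. Already a fixed point.
Sat(E[q U A[(q | b) U q]]) = {s0, s5}
s7 ∉ Sat(E[q U A[(q | b) U q]]) = {s0, s5}, so the formula does not hold at s7.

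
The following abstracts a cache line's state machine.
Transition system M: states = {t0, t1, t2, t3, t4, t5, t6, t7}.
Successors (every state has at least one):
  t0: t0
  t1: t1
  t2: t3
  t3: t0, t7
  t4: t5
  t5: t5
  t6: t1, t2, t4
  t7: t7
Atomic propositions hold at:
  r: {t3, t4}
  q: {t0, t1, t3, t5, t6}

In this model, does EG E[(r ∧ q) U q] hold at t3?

Yes

Sat(r ∧ q) = {t3}
E[(r ∧ q) U q]: least fixpoint, start Z0 = Sat(q) = {t0, t1, t3, t5, t6}, add states in Sat(r ∧ q) with some successor in Z. Already a fixed point.
Sat(E[(r ∧ q) U q]) = {t0, t1, t3, t5, t6}
EG E[(r ∧ q) U q]: greatest fixpoint, start Z0 = {t0, t1, t3, t5, t6}, keep only states in Sat with some successor in Z. Already a fixed point.
Sat(EG E[(r ∧ q) U q]) = {t0, t1, t3, t5, t6}
t3 ∈ Sat(EG E[(r ∧ q) U q]) = {t0, t1, t3, t5, t6}, so the formula holds at t3.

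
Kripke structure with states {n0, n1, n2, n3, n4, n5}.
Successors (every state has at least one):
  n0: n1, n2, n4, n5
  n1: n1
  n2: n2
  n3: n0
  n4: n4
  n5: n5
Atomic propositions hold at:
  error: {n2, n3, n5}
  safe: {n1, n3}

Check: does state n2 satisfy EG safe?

No

EG safe: greatest fixpoint, start Z0 = {n1, n3}, keep only states in Sat with some successor in Z. Z1 = {n1}; fixed.
Sat(EG safe) = {n1}
n2 ∉ Sat(EG safe) = {n1}, so the formula does not hold at n2.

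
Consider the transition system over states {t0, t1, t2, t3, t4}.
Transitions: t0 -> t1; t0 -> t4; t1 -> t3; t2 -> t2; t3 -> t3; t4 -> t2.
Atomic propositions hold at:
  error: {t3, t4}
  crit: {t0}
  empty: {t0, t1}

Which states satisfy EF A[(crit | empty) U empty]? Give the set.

{t0, t1}

Sat(crit | empty) = {t0, t1}
A[(crit | empty) U empty]: least fixpoint, start Z0 = Sat(empty) = {t0, t1}, add states in Sat(crit | empty) with every successor in Z. Already a fixed point.
Sat(A[(crit | empty) U empty]) = {t0, t1}
EF A[(crit | empty) U empty]: least fixpoint, start Z0 = {t0, t1}, add states with some successor in Z. Already a fixed point.
Sat(EF A[(crit | empty) U empty]) = {t0, t1}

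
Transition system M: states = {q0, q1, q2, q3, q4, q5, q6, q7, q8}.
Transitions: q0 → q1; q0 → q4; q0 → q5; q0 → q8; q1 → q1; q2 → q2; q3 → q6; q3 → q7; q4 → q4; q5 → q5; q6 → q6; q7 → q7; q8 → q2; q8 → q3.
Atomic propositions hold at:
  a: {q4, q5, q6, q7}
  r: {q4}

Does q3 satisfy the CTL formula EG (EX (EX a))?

Yes

Sat(EX a) = {s : some successor in {q4, q5, q6, q7}} = {q0, q3, q4, q5, q6, q7}
Sat(EX (EX a)) = {s : some successor in {q0, q3, q4, q5, q6, q7}} = {q0, q3, q4, q5, q6, q7, q8}
EG (EX (EX a)): greatest fixpoint, start Z0 = {q0, q3, q4, q5, q6, q7, q8}, keep only states in Sat with some successor in Z. Already a fixed point.
Sat(EG (EX (EX a))) = {q0, q3, q4, q5, q6, q7, q8}
q3 ∈ Sat(EG (EX (EX a))) = {q0, q3, q4, q5, q6, q7, q8}, so the formula holds at q3.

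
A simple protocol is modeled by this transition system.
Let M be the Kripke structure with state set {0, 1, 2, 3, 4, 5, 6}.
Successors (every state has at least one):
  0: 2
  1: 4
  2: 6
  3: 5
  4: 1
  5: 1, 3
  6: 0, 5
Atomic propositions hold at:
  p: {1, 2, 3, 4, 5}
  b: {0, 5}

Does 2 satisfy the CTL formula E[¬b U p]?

Sat(¬b) = {1, 2, 3, 4, 6}
E[¬b U p]: least fixpoint, start Z0 = Sat(p) = {1, 2, 3, 4, 5}, add states in Sat(¬b) with some successor in Z. Z1 = {1, 2, 3, 4, 5, 6}; fixed.
Sat(E[¬b U p]) = {1, 2, 3, 4, 5, 6}
2 ∈ Sat(E[¬b U p]) = {1, 2, 3, 4, 5, 6}, so the formula holds at 2.

Yes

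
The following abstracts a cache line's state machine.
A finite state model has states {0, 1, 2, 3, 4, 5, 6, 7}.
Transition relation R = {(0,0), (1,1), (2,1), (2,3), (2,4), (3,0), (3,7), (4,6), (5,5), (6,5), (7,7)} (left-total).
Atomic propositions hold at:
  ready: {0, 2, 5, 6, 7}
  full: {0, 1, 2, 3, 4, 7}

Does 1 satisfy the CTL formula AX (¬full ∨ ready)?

Sat(¬full) = {5, 6}
Sat(¬full ∨ ready) = {0, 2, 5, 6, 7}
Sat(AX (¬full ∨ ready)) = {s : every successor in {0, 2, 5, 6, 7}} = {0, 3, 4, 5, 6, 7}
1 ∉ Sat(AX (¬full ∨ ready)) = {0, 3, 4, 5, 6, 7}, so the formula does not hold at 1.

No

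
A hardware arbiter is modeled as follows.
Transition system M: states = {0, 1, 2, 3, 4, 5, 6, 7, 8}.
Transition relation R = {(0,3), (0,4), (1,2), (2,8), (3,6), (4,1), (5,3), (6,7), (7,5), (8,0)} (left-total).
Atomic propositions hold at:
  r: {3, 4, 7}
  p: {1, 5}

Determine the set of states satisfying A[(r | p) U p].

Sat(r | p) = {1, 3, 4, 5, 7}
A[(r | p) U p]: least fixpoint, start Z0 = Sat(p) = {1, 5}, add states in Sat(r | p) with every successor in Z. Z1 = {1, 4, 5, 7}; fixed.
Sat(A[(r | p) U p]) = {1, 4, 5, 7}

{1, 4, 5, 7}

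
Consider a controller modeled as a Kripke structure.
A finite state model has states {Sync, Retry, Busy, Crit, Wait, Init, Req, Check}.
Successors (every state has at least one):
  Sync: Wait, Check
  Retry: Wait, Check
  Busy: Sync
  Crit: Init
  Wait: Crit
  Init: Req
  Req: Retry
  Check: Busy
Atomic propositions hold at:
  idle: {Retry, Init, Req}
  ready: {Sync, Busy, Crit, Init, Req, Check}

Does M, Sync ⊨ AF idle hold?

AF idle: least fixpoint, start Z0 = {Retry, Init, Req}, add states with every successor in Z. Z1 = {Retry, Crit, Init, Req}; Z2 = {Retry, Crit, Wait, Init, Req}; fixed.
Sat(AF idle) = {Retry, Crit, Wait, Init, Req}
Sync ∉ Sat(AF idle) = {Retry, Crit, Wait, Init, Req}, so the formula does not hold at Sync.

No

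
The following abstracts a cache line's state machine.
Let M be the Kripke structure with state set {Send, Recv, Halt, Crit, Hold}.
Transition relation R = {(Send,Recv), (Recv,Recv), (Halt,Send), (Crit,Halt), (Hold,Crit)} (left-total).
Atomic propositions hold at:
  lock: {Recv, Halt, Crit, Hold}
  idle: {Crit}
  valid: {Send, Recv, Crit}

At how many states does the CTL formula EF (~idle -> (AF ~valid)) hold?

Sat(~idle) = {Send, Recv, Halt, Hold}
Sat(~valid) = {Halt, Hold}
AF ~valid: least fixpoint, start Z0 = {Halt, Hold}, add states with every successor in Z. Z1 = {Halt, Crit, Hold}; fixed.
Sat(AF ~valid) = {Halt, Crit, Hold}
Sat(~idle -> (AF ~valid)) = {Halt, Crit, Hold}
EF (~idle -> (AF ~valid)): least fixpoint, start Z0 = {Halt, Crit, Hold}, add states with some successor in Z. Already a fixed point.
Sat(EF (~idle -> (AF ~valid))) = {Halt, Crit, Hold}
|Sat(EF (~idle -> (AF ~valid)))| = |{Halt, Crit, Hold}| = 3.

3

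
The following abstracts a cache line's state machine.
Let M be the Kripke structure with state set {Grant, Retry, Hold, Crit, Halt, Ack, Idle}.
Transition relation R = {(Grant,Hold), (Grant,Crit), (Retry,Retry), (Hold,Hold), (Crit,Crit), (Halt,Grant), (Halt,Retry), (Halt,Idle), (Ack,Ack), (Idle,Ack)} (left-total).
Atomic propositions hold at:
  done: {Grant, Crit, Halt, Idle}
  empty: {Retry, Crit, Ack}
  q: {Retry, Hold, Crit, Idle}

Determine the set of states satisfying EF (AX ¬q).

Sat(¬q) = {Grant, Halt, Ack}
Sat(AX ¬q) = {s : every successor in {Grant, Halt, Ack}} = {Ack, Idle}
EF (AX ¬q): least fixpoint, start Z0 = {Ack, Idle}, add states with some successor in Z. Z1 = {Halt, Ack, Idle}; fixed.
Sat(EF (AX ¬q)) = {Halt, Ack, Idle}

{Halt, Ack, Idle}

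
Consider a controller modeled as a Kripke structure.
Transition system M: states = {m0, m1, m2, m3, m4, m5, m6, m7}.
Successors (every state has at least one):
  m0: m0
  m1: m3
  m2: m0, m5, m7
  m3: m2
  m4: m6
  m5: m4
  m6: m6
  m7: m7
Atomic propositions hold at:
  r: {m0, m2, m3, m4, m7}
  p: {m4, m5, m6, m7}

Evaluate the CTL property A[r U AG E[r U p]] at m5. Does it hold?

E[r U p]: least fixpoint, start Z0 = Sat(p) = {m4, m5, m6, m7}, add states in Sat(r) with some successor in Z. Z1 = {m2, m4, m5, m6, m7}; Z2 = {m2, m3, m4, m5, m6, m7}; fixed.
Sat(E[r U p]) = {m2, m3, m4, m5, m6, m7}
AG E[r U p]: greatest fixpoint, start Z0 = {m2, m3, m4, m5, m6, m7}, keep only states in Sat with every successor in Z. Z1 = {m3, m4, m5, m6, m7}; Z2 = {m4, m5, m6, m7}; fixed.
Sat(AG E[r U p]) = {m4, m5, m6, m7}
A[r U AG E[r U p]]: least fixpoint, start Z0 = Sat(AG E[r U p]) = {m4, m5, m6, m7}, add states in Sat(r) with every successor in Z. Already a fixed point.
Sat(A[r U AG E[r U p]]) = {m4, m5, m6, m7}
m5 ∈ Sat(A[r U AG E[r U p]]) = {m4, m5, m6, m7}, so the formula holds at m5.

Yes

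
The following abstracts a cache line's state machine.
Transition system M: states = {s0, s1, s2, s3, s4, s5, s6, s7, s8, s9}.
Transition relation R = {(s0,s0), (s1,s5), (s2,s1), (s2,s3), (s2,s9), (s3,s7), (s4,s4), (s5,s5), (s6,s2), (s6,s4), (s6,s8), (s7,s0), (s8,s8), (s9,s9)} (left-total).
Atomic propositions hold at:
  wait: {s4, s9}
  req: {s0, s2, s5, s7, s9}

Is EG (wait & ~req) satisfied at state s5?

No

Sat(~req) = {s1, s3, s4, s6, s8}
Sat(wait & ~req) = {s4}
EG (wait & ~req): greatest fixpoint, start Z0 = {s4}, keep only states in Sat with some successor in Z. Already a fixed point.
Sat(EG (wait & ~req)) = {s4}
s5 ∉ Sat(EG (wait & ~req)) = {s4}, so the formula does not hold at s5.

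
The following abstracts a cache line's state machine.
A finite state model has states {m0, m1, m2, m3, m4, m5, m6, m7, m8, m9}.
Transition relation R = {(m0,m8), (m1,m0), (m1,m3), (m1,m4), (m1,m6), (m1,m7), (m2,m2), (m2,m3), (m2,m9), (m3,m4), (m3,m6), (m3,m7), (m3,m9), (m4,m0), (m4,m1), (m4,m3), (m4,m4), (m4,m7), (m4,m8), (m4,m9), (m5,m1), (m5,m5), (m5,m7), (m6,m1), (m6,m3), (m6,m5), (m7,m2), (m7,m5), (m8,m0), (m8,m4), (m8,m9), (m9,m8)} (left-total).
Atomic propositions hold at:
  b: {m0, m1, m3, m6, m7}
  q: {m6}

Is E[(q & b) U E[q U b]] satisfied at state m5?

No

Sat(q & b) = {m6}
E[q U b]: least fixpoint, start Z0 = Sat(b) = {m0, m1, m3, m6, m7}, add states in Sat(q) with some successor in Z. Already a fixed point.
Sat(E[q U b]) = {m0, m1, m3, m6, m7}
E[(q & b) U E[q U b]]: least fixpoint, start Z0 = Sat(E[q U b]) = {m0, m1, m3, m6, m7}, add states in Sat(q & b) with some successor in Z. Already a fixed point.
Sat(E[(q & b) U E[q U b]]) = {m0, m1, m3, m6, m7}
m5 ∉ Sat(E[(q & b) U E[q U b]]) = {m0, m1, m3, m6, m7}, so the formula does not hold at m5.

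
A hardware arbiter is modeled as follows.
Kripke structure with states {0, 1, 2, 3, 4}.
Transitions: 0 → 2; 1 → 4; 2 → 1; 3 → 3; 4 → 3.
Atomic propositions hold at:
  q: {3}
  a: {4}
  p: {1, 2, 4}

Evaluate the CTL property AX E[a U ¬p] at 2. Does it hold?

No

Sat(¬p) = {0, 3}
E[a U ¬p]: least fixpoint, start Z0 = Sat(¬p) = {0, 3}, add states in Sat(a) with some successor in Z. Z1 = {0, 3, 4}; fixed.
Sat(E[a U ¬p]) = {0, 3, 4}
Sat(AX E[a U ¬p]) = {s : every successor in {0, 3, 4}} = {1, 3, 4}
2 ∉ Sat(AX E[a U ¬p]) = {1, 3, 4}, so the formula does not hold at 2.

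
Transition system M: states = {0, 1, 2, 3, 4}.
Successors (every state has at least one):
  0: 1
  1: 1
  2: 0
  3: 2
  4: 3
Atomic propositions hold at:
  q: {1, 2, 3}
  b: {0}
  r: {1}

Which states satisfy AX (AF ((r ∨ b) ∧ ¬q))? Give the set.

Sat(r ∨ b) = {0, 1}
Sat(¬q) = {0, 4}
Sat((r ∨ b) ∧ ¬q) = {0}
AF ((r ∨ b) ∧ ¬q): least fixpoint, start Z0 = {0}, add states with every successor in Z. Z1 = {0, 2}; Z2 = {0, 2, 3}; Z3 = {0, 2, 3, 4}; fixed.
Sat(AF ((r ∨ b) ∧ ¬q)) = {0, 2, 3, 4}
Sat(AX (AF ((r ∨ b) ∧ ¬q))) = {s : every successor in {0, 2, 3, 4}} = {2, 3, 4}

{2, 3, 4}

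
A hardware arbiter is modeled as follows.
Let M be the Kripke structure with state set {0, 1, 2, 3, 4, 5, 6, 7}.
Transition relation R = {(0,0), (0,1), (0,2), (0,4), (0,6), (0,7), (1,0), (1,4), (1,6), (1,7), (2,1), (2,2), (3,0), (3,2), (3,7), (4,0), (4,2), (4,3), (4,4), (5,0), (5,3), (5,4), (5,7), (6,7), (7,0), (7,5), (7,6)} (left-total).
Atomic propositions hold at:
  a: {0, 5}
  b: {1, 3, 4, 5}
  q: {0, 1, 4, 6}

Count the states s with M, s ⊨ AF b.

AF b: least fixpoint, start Z0 = {1, 3, 4, 5}, add states with every successor in Z. Already a fixed point.
Sat(AF b) = {1, 3, 4, 5}
|Sat(AF b)| = |{1, 3, 4, 5}| = 4.

4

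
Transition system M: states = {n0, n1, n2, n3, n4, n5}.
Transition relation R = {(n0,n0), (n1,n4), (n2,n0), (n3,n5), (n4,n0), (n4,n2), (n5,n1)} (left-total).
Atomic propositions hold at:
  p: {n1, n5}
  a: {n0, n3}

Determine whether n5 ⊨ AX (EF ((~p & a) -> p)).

Sat(~p) = {n0, n2, n3, n4}
Sat(~p & a) = {n0, n3}
Sat((~p & a) -> p) = {n1, n2, n4, n5}
EF ((~p & a) -> p): least fixpoint, start Z0 = {n1, n2, n4, n5}, add states with some successor in Z. Z1 = {n1, n2, n3, n4, n5}; fixed.
Sat(EF ((~p & a) -> p)) = {n1, n2, n3, n4, n5}
Sat(AX (EF ((~p & a) -> p))) = {s : every successor in {n1, n2, n3, n4, n5}} = {n1, n3, n5}
n5 ∈ Sat(AX (EF ((~p & a) -> p))) = {n1, n3, n5}, so the formula holds at n5.

Yes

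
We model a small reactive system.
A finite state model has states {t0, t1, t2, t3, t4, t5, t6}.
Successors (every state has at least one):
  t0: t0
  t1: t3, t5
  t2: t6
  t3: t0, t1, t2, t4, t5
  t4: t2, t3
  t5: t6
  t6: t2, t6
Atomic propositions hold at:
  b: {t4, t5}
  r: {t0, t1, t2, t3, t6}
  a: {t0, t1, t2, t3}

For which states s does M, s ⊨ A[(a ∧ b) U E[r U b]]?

{t1, t3, t4, t5}

Sat(a ∧ b) = ∅
E[r U b]: least fixpoint, start Z0 = Sat(b) = {t4, t5}, add states in Sat(r) with some successor in Z. Z1 = {t1, t3, t4, t5}; fixed.
Sat(E[r U b]) = {t1, t3, t4, t5}
A[(a ∧ b) U E[r U b]]: least fixpoint, start Z0 = Sat(E[r U b]) = {t1, t3, t4, t5}, add states in Sat(a ∧ b) with every successor in Z. Already a fixed point.
Sat(A[(a ∧ b) U E[r U b]]) = {t1, t3, t4, t5}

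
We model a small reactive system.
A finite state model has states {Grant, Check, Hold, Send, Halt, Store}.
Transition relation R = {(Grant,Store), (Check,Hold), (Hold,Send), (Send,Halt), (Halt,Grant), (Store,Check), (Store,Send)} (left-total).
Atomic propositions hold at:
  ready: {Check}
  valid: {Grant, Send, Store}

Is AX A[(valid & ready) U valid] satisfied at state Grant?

Yes

Sat(valid & ready) = ∅
A[(valid & ready) U valid]: least fixpoint, start Z0 = Sat(valid) = {Grant, Send, Store}, add states in Sat(valid & ready) with every successor in Z. Already a fixed point.
Sat(A[(valid & ready) U valid]) = {Grant, Send, Store}
Sat(AX A[(valid & ready) U valid]) = {s : every successor in {Grant, Send, Store}} = {Grant, Hold, Halt}
Grant ∈ Sat(AX A[(valid & ready) U valid]) = {Grant, Hold, Halt}, so the formula holds at Grant.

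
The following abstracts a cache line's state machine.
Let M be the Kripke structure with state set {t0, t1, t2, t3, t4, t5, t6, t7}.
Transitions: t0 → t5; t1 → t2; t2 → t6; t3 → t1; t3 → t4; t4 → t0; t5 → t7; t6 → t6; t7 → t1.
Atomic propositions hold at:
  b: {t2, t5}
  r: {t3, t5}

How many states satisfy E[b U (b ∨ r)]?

3

Sat(b ∨ r) = {t2, t3, t5}
E[b U (b ∨ r)]: least fixpoint, start Z0 = Sat((b ∨ r)) = {t2, t3, t5}, add states in Sat(b) with some successor in Z. Already a fixed point.
Sat(E[b U (b ∨ r)]) = {t2, t3, t5}
|Sat(E[b U (b ∨ r)])| = |{t2, t3, t5}| = 3.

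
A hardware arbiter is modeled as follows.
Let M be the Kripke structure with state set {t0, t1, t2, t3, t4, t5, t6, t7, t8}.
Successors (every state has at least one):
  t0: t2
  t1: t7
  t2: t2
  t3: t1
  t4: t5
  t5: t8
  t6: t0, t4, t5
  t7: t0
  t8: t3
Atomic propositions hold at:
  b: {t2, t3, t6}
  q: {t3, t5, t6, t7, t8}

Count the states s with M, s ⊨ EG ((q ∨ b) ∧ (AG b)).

1

Sat(q ∨ b) = {t2, t3, t5, t6, t7, t8}
AG b: greatest fixpoint, start Z0 = {t2, t3, t6}, keep only states in Sat with every successor in Z. Z1 = {t2}; fixed.
Sat(AG b) = {t2}
Sat((q ∨ b) ∧ (AG b)) = {t2}
EG ((q ∨ b) ∧ (AG b)): greatest fixpoint, start Z0 = {t2}, keep only states in Sat with some successor in Z. Already a fixed point.
Sat(EG ((q ∨ b) ∧ (AG b))) = {t2}
|Sat(EG ((q ∨ b) ∧ (AG b)))| = |{t2}| = 1.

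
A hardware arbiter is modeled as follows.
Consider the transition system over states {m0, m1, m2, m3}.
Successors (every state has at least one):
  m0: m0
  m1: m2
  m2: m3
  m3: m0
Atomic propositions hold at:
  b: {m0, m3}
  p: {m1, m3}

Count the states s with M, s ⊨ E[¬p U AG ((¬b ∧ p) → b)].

Sat(¬p) = {m0, m2}
Sat(¬b) = {m1, m2}
Sat(¬b ∧ p) = {m1}
Sat((¬b ∧ p) → b) = {m0, m2, m3}
AG ((¬b ∧ p) → b): greatest fixpoint, start Z0 = {m0, m2, m3}, keep only states in Sat with every successor in Z. Already a fixed point.
Sat(AG ((¬b ∧ p) → b)) = {m0, m2, m3}
E[¬p U AG ((¬b ∧ p) → b)]: least fixpoint, start Z0 = Sat(AG ((¬b ∧ p) → b)) = {m0, m2, m3}, add states in Sat(¬p) with some successor in Z. Already a fixed point.
Sat(E[¬p U AG ((¬b ∧ p) → b)]) = {m0, m2, m3}
|Sat(E[¬p U AG ((¬b ∧ p) → b)])| = |{m0, m2, m3}| = 3.

3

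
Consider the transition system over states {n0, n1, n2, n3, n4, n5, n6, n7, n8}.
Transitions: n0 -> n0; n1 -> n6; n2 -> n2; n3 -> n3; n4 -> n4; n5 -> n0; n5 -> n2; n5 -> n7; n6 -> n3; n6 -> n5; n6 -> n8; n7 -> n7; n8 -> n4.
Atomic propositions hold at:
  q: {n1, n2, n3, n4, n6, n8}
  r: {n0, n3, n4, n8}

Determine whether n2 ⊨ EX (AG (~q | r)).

Sat(~q) = {n0, n5, n7}
Sat(~q | r) = {n0, n3, n4, n5, n7, n8}
AG (~q | r): greatest fixpoint, start Z0 = {n0, n3, n4, n5, n7, n8}, keep only states in Sat with every successor in Z. Z1 = {n0, n3, n4, n7, n8}; fixed.
Sat(AG (~q | r)) = {n0, n3, n4, n7, n8}
Sat(EX (AG (~q | r))) = {s : some successor in {n0, n3, n4, n7, n8}} = {n0, n3, n4, n5, n6, n7, n8}
n2 ∉ Sat(EX (AG (~q | r))) = {n0, n3, n4, n5, n6, n7, n8}, so the formula does not hold at n2.

No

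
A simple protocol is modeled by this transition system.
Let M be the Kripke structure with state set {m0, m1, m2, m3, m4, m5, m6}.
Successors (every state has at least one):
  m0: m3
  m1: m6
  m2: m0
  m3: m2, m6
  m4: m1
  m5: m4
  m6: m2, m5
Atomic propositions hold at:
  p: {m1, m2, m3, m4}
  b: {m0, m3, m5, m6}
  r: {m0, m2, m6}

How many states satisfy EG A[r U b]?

4

A[r U b]: least fixpoint, start Z0 = Sat(b) = {m0, m3, m5, m6}, add states in Sat(r) with every successor in Z. Z1 = {m0, m2, m3, m5, m6}; fixed.
Sat(A[r U b]) = {m0, m2, m3, m5, m6}
EG A[r U b]: greatest fixpoint, start Z0 = {m0, m2, m3, m5, m6}, keep only states in Sat with some successor in Z. Z1 = {m0, m2, m3, m6}; fixed.
Sat(EG A[r U b]) = {m0, m2, m3, m6}
|Sat(EG A[r U b])| = |{m0, m2, m3, m6}| = 4.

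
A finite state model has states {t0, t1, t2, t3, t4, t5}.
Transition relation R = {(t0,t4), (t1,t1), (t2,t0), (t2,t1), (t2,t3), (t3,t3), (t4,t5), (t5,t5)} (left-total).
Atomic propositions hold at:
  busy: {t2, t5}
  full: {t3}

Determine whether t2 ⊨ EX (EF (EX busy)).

Sat(EX busy) = {s : some successor in {t2, t5}} = {t4, t5}
EF (EX busy): least fixpoint, start Z0 = {t4, t5}, add states with some successor in Z. Z1 = {t0, t4, t5}; Z2 = {t0, t2, t4, t5}; fixed.
Sat(EF (EX busy)) = {t0, t2, t4, t5}
Sat(EX (EF (EX busy))) = {s : some successor in {t0, t2, t4, t5}} = {t0, t2, t4, t5}
t2 ∈ Sat(EX (EF (EX busy))) = {t0, t2, t4, t5}, so the formula holds at t2.

Yes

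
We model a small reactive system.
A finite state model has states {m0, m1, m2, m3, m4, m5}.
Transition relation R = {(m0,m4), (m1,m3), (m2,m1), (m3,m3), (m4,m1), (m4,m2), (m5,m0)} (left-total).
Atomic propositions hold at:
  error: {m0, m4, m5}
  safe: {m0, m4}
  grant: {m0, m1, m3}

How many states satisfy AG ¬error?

Sat(¬error) = {m1, m2, m3}
AG ¬error: greatest fixpoint, start Z0 = {m1, m2, m3}, keep only states in Sat with every successor in Z. Already a fixed point.
Sat(AG ¬error) = {m1, m2, m3}
|Sat(AG ¬error)| = |{m1, m2, m3}| = 3.

3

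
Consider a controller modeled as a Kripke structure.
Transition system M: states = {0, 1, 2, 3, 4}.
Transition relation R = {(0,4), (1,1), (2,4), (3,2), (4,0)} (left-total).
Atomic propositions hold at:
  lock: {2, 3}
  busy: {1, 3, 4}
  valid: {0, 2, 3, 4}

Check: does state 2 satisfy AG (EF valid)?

Yes

EF valid: least fixpoint, start Z0 = {0, 2, 3, 4}, add states with some successor in Z. Already a fixed point.
Sat(EF valid) = {0, 2, 3, 4}
AG (EF valid): greatest fixpoint, start Z0 = {0, 2, 3, 4}, keep only states in Sat with every successor in Z. Already a fixed point.
Sat(AG (EF valid)) = {0, 2, 3, 4}
2 ∈ Sat(AG (EF valid)) = {0, 2, 3, 4}, so the formula holds at 2.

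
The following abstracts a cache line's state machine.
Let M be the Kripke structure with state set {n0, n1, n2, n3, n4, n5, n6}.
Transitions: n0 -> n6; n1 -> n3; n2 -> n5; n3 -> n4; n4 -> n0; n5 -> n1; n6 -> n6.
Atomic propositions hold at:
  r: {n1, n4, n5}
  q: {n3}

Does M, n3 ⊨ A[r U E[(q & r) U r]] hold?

No

Sat(q & r) = ∅
E[(q & r) U r]: least fixpoint, start Z0 = Sat(r) = {n1, n4, n5}, add states in Sat(q & r) with some successor in Z. Already a fixed point.
Sat(E[(q & r) U r]) = {n1, n4, n5}
A[r U E[(q & r) U r]]: least fixpoint, start Z0 = Sat(E[(q & r) U r]) = {n1, n4, n5}, add states in Sat(r) with every successor in Z. Already a fixed point.
Sat(A[r U E[(q & r) U r]]) = {n1, n4, n5}
n3 ∉ Sat(A[r U E[(q & r) U r]]) = {n1, n4, n5}, so the formula does not hold at n3.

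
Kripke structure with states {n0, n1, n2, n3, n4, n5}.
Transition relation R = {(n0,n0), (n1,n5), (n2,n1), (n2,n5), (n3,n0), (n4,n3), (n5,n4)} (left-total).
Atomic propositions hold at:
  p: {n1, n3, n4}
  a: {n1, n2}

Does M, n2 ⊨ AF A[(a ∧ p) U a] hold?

Yes

Sat(a ∧ p) = {n1}
A[(a ∧ p) U a]: least fixpoint, start Z0 = Sat(a) = {n1, n2}, add states in Sat(a ∧ p) with every successor in Z. Already a fixed point.
Sat(A[(a ∧ p) U a]) = {n1, n2}
AF A[(a ∧ p) U a]: least fixpoint, start Z0 = {n1, n2}, add states with every successor in Z. Already a fixed point.
Sat(AF A[(a ∧ p) U a]) = {n1, n2}
n2 ∈ Sat(AF A[(a ∧ p) U a]) = {n1, n2}, so the formula holds at n2.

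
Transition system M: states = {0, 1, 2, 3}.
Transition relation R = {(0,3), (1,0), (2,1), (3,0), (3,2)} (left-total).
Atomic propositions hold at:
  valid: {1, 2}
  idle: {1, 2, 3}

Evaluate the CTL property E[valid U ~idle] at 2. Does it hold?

Yes

Sat(~idle) = {0}
E[valid U ~idle]: least fixpoint, start Z0 = Sat(~idle) = {0}, add states in Sat(valid) with some successor in Z. Z1 = {0, 1}; Z2 = {0, 1, 2}; fixed.
Sat(E[valid U ~idle]) = {0, 1, 2}
2 ∈ Sat(E[valid U ~idle]) = {0, 1, 2}, so the formula holds at 2.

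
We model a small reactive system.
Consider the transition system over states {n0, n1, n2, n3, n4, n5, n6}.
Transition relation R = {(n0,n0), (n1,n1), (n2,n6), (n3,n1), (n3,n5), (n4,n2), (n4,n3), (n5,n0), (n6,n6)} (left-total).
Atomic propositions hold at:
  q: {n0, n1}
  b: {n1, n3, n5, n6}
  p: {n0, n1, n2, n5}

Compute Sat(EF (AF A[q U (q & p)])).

{n0, n1, n3, n4, n5}

Sat(q & p) = {n0, n1}
A[q U (q & p)]: least fixpoint, start Z0 = Sat((q & p)) = {n0, n1}, add states in Sat(q) with every successor in Z. Already a fixed point.
Sat(A[q U (q & p)]) = {n0, n1}
AF A[q U (q & p)]: least fixpoint, start Z0 = {n0, n1}, add states with every successor in Z. Z1 = {n0, n1, n5}; Z2 = {n0, n1, n3, n5}; fixed.
Sat(AF A[q U (q & p)]) = {n0, n1, n3, n5}
EF (AF A[q U (q & p)]): least fixpoint, start Z0 = {n0, n1, n3, n5}, add states with some successor in Z. Z1 = {n0, n1, n3, n4, n5}; fixed.
Sat(EF (AF A[q U (q & p)])) = {n0, n1, n3, n4, n5}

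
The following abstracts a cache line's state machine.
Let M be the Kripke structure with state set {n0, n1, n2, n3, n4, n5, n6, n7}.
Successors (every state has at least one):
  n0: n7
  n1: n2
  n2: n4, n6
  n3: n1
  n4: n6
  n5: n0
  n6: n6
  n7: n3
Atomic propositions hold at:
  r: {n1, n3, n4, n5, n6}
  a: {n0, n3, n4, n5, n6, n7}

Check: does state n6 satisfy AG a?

Yes

AG a: greatest fixpoint, start Z0 = {n0, n3, n4, n5, n6, n7}, keep only states in Sat with every successor in Z. Z1 = {n0, n4, n5, n6, n7}; Z2 = {n0, n4, n5, n6}; Z3 = {n4, n5, n6}; Z4 = {n4, n6}; fixed.
Sat(AG a) = {n4, n6}
n6 ∈ Sat(AG a) = {n4, n6}, so the formula holds at n6.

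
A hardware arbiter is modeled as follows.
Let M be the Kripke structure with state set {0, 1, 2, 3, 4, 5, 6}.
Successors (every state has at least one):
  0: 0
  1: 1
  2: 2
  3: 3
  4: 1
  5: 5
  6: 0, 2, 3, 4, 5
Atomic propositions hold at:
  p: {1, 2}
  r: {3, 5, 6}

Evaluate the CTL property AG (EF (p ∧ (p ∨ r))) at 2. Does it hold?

Yes

Sat(p ∨ r) = {1, 2, 3, 5, 6}
Sat(p ∧ (p ∨ r)) = {1, 2}
EF (p ∧ (p ∨ r)): least fixpoint, start Z0 = {1, 2}, add states with some successor in Z. Z1 = {1, 2, 4, 6}; fixed.
Sat(EF (p ∧ (p ∨ r))) = {1, 2, 4, 6}
AG (EF (p ∧ (p ∨ r))): greatest fixpoint, start Z0 = {1, 2, 4, 6}, keep only states in Sat with every successor in Z. Z1 = {1, 2, 4}; fixed.
Sat(AG (EF (p ∧ (p ∨ r)))) = {1, 2, 4}
2 ∈ Sat(AG (EF (p ∧ (p ∨ r)))) = {1, 2, 4}, so the formula holds at 2.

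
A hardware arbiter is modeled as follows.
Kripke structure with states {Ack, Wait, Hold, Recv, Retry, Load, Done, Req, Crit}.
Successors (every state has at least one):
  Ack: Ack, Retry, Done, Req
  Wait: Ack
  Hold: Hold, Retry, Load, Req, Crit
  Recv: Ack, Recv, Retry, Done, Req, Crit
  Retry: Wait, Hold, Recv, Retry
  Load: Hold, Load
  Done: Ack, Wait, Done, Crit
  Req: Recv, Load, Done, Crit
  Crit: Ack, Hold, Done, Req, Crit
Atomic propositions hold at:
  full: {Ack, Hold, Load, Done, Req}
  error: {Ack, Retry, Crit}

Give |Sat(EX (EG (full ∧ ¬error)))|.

Sat(¬error) = {Wait, Hold, Recv, Load, Done, Req}
Sat(full ∧ ¬error) = {Hold, Load, Done, Req}
EG (full ∧ ¬error): greatest fixpoint, start Z0 = {Hold, Load, Done, Req}, keep only states in Sat with some successor in Z. Already a fixed point.
Sat(EG (full ∧ ¬error)) = {Hold, Load, Done, Req}
Sat(EX (EG (full ∧ ¬error))) = {s : some successor in {Hold, Load, Done, Req}} = {Ack, Hold, Recv, Retry, Load, Done, Req, Crit}
|Sat(EX (EG (full ∧ ¬error)))| = |{Ack, Hold, Recv, Retry, Load, Done, Req, Crit}| = 8.

8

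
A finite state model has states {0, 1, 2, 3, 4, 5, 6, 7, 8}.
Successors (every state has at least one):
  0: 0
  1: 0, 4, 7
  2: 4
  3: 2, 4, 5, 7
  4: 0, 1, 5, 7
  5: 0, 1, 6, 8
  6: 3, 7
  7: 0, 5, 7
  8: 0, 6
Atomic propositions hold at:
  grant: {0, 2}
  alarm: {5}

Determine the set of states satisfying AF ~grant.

{1, 2, 3, 4, 5, 6, 7, 8}

Sat(~grant) = {1, 3, 4, 5, 6, 7, 8}
AF ~grant: least fixpoint, start Z0 = {1, 3, 4, 5, 6, 7, 8}, add states with every successor in Z. Z1 = {1, 2, 3, 4, 5, 6, 7, 8}; fixed.
Sat(AF ~grant) = {1, 2, 3, 4, 5, 6, 7, 8}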